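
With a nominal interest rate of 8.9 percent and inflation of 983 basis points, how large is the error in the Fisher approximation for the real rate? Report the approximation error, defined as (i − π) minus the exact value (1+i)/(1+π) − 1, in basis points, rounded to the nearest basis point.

Approximate: r ≈ 8.900% − 9.830% = -0.9300%
Exact: (1 + 0.0890)/(1 + 0.0983) − 1 = -0.8468%
Error = -0.9300% − (-0.8468%) = -0.0832% → -8 basis points.

-8 basis points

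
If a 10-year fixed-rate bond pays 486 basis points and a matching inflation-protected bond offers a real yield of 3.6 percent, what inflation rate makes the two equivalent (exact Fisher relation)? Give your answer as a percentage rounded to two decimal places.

1.22%

(1 + π) = (1 + i)/(1 + r) = 1.04860 / 1.03600 = 1.012162
Break-even inflation = 1.012162 − 1 → 1.22%.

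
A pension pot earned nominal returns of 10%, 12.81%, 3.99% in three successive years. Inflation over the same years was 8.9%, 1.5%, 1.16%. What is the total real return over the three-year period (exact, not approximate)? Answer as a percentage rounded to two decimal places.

15.41%

Nominal growth factor = 1.1000 × 1.1281 × 1.0399 = 1.290422
Price-level growth factor = 1.0890 × 1.0150 × 1.0116 = 1.118157
Real growth factor = 1.290422 / 1.118157 = 1.154062
Total real return = 1.154062 − 1 → 15.41%.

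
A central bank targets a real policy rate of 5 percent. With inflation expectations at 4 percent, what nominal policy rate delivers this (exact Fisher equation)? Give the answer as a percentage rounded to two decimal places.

(1 + i) = (1 + r)(1 + π) = 1.05000 × 1.04000 = 1.09200
i = 1.09200 − 1, so the required nominal rate is 9.20%.

9.20%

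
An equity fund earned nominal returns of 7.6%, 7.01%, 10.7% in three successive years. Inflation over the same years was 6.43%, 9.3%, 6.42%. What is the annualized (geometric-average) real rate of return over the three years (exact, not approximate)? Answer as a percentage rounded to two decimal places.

Nominal growth factor = 1.0760 × 1.0701 × 1.1070 = 1.27463035
Price-level growth factor = 1.0643 × 1.0930 × 1.0642 = 1.23796247
Real growth factor = 1.27463035 / 1.23796247 = 1.02961954
Annualized real rate = 1.02961954^(1/3) − 1 = 0.9777% → 0.98%.

0.98%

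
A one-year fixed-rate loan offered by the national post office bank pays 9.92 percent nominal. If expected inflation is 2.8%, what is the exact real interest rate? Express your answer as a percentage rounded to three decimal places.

6.926%

By the Fisher equation, 1 + r = (1 + i)/(1 + π).
1 + r = 1.09920 / 1.02800 = 1.069261
r = 1.069261 − 1 = 6.9261%, i.e. 6.926%.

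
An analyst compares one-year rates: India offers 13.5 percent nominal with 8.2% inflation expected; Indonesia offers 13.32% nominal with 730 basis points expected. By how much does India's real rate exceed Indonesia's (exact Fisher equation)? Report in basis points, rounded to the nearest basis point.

-71 basis points

India: (1 + 0.1350)/(1 + 0.0820) − 1 = 4.8983%
Indonesia: (1 + 0.1332)/(1 + 0.0730) − 1 = 5.6104%
Differential = 4.8983% − 5.6104% = -0.7121% → -71 basis points.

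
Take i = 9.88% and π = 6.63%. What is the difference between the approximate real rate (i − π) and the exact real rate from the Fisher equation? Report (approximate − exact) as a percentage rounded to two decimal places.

Approximate: r ≈ 9.880% − 6.630% = 3.2500%
Exact: (1 + 0.0988)/(1 + 0.0663) − 1 = 3.0479%
Error = 3.2500% − 3.0479% = 0.2021% → 0.20%.

0.20%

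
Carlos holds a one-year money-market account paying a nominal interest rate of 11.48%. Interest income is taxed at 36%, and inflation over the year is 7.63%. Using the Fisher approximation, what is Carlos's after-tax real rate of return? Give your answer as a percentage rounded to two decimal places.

After-tax nominal return = 11.48% × (1 − 0.36) = 7.3472%.
r ≈ 7.3472% − 7.63% → -0.28%.

-0.28%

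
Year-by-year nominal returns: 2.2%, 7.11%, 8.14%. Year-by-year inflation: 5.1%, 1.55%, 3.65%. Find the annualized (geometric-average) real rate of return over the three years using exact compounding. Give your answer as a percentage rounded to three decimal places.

Nominal growth factor = 1.0220 × 1.0711 × 1.0814 = 1.18376987
Price-level growth factor = 1.0510 × 1.0155 × 1.0365 = 1.10624660
Real growth factor = 1.18376987 / 1.10624660 = 1.07007774
Annualized real rate = 1.07007774^(1/3) − 1 = 2.2834% → 2.283%.

2.283%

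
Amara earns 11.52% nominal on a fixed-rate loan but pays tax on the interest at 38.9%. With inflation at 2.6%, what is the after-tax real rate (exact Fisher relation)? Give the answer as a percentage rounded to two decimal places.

4.33%

After-tax nominal return = 11.52% × (1 − 0.389) = 7.03872%.
1 + r = 1.0703872 / 1.02600 = 1.043262
After-tax real rate = 1.043262 − 1 → 4.33%.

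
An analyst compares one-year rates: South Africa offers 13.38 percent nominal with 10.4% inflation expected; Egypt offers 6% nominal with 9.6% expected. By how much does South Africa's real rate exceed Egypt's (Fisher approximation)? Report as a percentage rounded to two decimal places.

South Africa: 13.38% − 10.4% = 2.980%
Egypt: 6% − 9.6% = -3.600%
Differential = 6.580% → 6.58%.

6.58%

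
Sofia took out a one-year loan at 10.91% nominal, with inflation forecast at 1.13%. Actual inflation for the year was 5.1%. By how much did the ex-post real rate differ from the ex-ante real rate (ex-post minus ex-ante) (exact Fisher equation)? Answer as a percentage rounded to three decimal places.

Ex-ante: (1 + 0.1091)/(1 + 0.0113) − 1 = 9.6707%
Ex-post: (1 + 0.1091)/(1 + 0.0510) − 1 = 5.5281%
Difference (ex-post − ex-ante) = -4.1427% → -4.143%.

-4.143%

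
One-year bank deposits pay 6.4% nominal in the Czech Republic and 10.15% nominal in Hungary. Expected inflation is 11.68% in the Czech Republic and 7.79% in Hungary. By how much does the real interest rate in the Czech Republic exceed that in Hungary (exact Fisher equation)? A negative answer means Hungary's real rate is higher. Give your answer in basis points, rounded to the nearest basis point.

The Czech Republic: (1 + 0.0640)/(1 + 0.1168) − 1 = -4.7278%
Hungary: (1 + 0.1015)/(1 + 0.0779) − 1 = 2.1894%
Differential = -4.7278% − 2.1894% = -6.9172% → -692 basis points.

-692 basis points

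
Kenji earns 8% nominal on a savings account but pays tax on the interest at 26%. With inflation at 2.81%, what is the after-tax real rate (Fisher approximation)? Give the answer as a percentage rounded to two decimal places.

3.11%

After-tax nominal return = 8% × (1 − 0.26) = 5.9200%.
r ≈ 5.9200% − 2.81% → 3.11%.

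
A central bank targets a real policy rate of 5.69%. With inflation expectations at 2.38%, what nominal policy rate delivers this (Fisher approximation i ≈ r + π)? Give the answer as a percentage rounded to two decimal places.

i ≈ r + π = 5.69% + 2.38% = 8.07%.

8.07%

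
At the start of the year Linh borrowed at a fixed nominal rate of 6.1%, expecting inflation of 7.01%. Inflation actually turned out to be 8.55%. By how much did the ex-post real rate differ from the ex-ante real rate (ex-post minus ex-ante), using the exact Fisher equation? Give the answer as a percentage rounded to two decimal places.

-1.41%

Ex-ante: (1 + 0.0610)/(1 + 0.0701) − 1 = -0.8504%
Ex-post: (1 + 0.0610)/(1 + 0.0855) − 1 = -2.2570%
Difference (ex-post − ex-ante) = -1.4066% → -1.41%.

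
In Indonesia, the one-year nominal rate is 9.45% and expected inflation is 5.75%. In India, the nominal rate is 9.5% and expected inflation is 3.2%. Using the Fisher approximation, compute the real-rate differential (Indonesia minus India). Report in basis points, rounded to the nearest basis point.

Indonesia: 9.45% − 5.75% = 3.700%
India: 9.5% − 3.2% = 6.300%
Differential = -2.600% → -260 basis points.

-260 basis points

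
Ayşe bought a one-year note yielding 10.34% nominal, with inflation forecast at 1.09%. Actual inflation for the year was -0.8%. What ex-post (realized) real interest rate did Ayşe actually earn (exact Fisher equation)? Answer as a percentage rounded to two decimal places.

11.23%

Ex-post: (1 + 0.1034)/(1 − 0.0080) − 1 = 11.2298%
So the realized real rate is 11.23%.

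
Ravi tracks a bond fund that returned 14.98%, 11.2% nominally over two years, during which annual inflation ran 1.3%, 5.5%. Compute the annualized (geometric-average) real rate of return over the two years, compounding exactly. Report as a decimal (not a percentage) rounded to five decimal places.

Nominal growth factor = 1.1498 × 1.1120 = 1.27857760
Price-level growth factor = 1.0130 × 1.0550 = 1.06871500
Real growth factor = 1.27857760 / 1.06871500 = 1.19636910
Annualized real rate = 1.19636910^(1/2) − 1 = 9.3787% → 0.09379.

0.09379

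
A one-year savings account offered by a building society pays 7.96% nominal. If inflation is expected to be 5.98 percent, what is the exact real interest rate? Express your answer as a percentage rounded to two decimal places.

By the Fisher relation, 1 + r = (1 + i)/(1 + π).
1 + r = 1.07960 / 1.05980 = 1.018683
r = 1.018683 − 1 = 1.8683%, i.e. 1.87%.

1.87%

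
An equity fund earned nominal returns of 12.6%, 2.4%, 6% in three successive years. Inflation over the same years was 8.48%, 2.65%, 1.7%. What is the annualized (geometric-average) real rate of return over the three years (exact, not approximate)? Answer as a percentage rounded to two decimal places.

2.57%

Nominal growth factor = 1.1260 × 1.0240 × 1.0600 = 1.22220544
Price-level growth factor = 1.0848 × 1.0265 × 1.0170 = 1.13247750
Real growth factor = 1.22220544 / 1.13247750 = 1.07923154
Annualized real rate = 1.07923154^(1/3) − 1 = 2.5742% → 2.57%.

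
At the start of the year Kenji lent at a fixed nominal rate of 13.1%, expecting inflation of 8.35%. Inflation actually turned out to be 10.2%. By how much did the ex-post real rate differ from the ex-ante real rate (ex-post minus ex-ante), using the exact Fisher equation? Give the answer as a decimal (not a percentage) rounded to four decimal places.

-0.0175

Ex-ante: (1 + 0.1310)/(1 + 0.0835) − 1 = 4.3839%
Ex-post: (1 + 0.1310)/(1 + 0.1020) − 1 = 2.6316%
Difference (ex-post − ex-ante) = -1.7524% → -0.0175.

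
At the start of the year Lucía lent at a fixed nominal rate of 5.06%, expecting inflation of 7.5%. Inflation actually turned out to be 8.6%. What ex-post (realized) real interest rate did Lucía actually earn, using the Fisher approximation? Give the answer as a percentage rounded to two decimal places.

-3.54%

Ex-post: 5.06% − 8.6% = -3.540%
So the realized real rate is -3.54%.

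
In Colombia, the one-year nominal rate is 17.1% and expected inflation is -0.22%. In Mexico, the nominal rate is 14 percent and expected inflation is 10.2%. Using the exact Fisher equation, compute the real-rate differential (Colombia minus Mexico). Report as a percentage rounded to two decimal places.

Colombia: (1 + 0.1710)/(1 − 0.0022) − 1 = 17.3582%
Mexico: (1 + 0.1400)/(1 + 0.1020) − 1 = 3.4483%
Differential = 17.3582% − 3.4483% = 13.9099% → 13.91%.

13.91%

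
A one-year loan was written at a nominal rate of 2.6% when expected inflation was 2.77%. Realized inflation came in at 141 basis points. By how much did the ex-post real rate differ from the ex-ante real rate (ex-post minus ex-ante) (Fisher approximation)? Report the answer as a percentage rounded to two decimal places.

Ex-ante: 2.6% − 2.77% = -0.170%
Ex-post: 2.6% − 1.41% = 1.190%
Difference (ex-post − ex-ante) = 1.3600% → 1.36%.

1.36%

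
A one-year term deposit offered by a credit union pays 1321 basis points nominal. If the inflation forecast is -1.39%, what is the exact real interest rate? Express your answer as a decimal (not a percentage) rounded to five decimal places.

0.14806

By the Fisher identity, 1 + r = (1 + i)/(1 + π).
1 + r = 1.13210 / 0.98610 = 1.148058
r = 1.148058 − 1 = 14.8058%, i.e. 0.14806.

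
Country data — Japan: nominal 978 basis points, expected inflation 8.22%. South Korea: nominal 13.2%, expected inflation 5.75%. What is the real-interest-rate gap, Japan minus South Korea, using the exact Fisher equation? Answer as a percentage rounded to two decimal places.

-5.60%

Japan: (1 + 0.0978)/(1 + 0.0822) − 1 = 1.4415%
South Korea: (1 + 0.1320)/(1 + 0.0575) − 1 = 7.0449%
Differential = 1.4415% − 7.0449% = -5.6034% → -5.60%.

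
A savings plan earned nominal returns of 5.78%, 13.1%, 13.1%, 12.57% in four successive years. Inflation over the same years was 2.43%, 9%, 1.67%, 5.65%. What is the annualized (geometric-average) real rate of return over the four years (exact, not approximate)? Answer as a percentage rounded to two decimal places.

Compound the nominal returns: 1.0578 × 1.1310 × 1.1310 × 1.1257 = 1.52318074.
Compound inflation: 1.0243 × 1.0900 × 1.0167 × 1.0565 = 1.19926731.
Deflate: 1.52318074 / 1.19926731 = 1.27009277.
Annualized real rate = 1.27009277^(1/4) − 1 = 6.1595% → 6.16%.

6.16%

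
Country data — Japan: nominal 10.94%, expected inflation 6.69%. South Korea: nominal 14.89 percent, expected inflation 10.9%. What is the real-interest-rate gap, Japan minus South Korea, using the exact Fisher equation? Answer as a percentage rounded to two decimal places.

0.39%

Japan: (1 + 0.1094)/(1 + 0.0669) − 1 = 3.9835%
South Korea: (1 + 0.1489)/(1 + 0.1090) − 1 = 3.5978%
Differential = 3.9835% − 3.5978% = 0.3857% → 0.39%.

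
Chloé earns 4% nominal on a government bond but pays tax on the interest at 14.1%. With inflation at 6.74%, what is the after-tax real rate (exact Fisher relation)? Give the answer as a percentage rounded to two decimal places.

-3.10%

After-tax nominal return = 4% × (1 − 0.141) = 3.4360%.
1 + r = 1.03436 / 1.06740 = 0.969046
After-tax real rate = 0.969046 − 1 → -3.10%.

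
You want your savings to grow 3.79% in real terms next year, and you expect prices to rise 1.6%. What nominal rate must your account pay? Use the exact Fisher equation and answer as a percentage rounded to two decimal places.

(1 + i) = (1 + r)(1 + π) = 1.03790 × 1.01600 = 1.0545064
i = 1.0545064 − 1, so the required nominal rate is 5.45%.

5.45%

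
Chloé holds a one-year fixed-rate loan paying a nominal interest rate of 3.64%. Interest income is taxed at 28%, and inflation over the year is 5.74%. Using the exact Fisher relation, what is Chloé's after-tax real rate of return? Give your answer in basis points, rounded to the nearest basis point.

After-tax nominal return = 3.64% × (1 − 0.28) = 2.6208%.
1 + r = 1.026208 / 1.05740 = 0.970501
After-tax real rate = 0.970501 − 1 → -295 basis points.

-295 basis points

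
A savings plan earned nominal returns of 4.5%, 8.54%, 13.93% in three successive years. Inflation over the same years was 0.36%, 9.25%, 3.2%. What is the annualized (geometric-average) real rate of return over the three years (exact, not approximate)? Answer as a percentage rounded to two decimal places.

4.53%

Nominal growth factor = 1.0450 × 1.0854 × 1.1393 = 1.29224305
Price-level growth factor = 1.0036 × 1.0925 × 1.0320 = 1.13151886
Real growth factor = 1.29224305 / 1.13151886 = 1.14204288
Annualized real rate = 1.14204288^(1/3) − 1 = 4.5268% → 4.53%.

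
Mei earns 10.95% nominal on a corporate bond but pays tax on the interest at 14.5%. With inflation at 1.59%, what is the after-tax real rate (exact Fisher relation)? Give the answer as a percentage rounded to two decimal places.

After-tax nominal return = 10.95% × (1 − 0.145) = 9.36225%.
1 + r = 1.0936225 / 1.01590 = 1.076506
After-tax real rate = 1.076506 − 1 → 7.65%.

7.65%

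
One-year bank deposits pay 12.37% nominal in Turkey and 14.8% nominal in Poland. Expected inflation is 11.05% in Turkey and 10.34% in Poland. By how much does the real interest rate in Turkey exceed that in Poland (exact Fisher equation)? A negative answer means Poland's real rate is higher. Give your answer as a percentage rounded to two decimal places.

-2.85%

Turkey: (1 + 0.1237)/(1 + 0.1105) − 1 = 1.1887%
Poland: (1 + 0.1480)/(1 + 0.1034) − 1 = 4.0421%
Differential = 1.1887% − 4.0421% = -2.8534% → -2.85%.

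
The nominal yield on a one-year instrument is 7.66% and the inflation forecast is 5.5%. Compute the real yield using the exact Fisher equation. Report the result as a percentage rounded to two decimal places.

2.05%

By the Fisher equation, 1 + r = (1 + i)/(1 + π).
1 + r = 1.07660 / 1.05500 = 1.020474
r = 1.020474 − 1 = 2.0474%, i.e. 2.05%.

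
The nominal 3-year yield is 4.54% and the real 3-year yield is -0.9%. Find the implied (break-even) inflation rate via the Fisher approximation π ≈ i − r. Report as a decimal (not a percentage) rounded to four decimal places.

0.0544

π ≈ i − r = 4.54% − (-0.9%) → 0.0544.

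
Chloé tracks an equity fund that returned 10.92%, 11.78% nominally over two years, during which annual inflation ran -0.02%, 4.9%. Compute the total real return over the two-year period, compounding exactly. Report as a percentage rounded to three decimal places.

Nominal growth factor = 1.1092 × 1.1178 = 1.2398638
Price-level growth factor = 0.9998 × 1.0490 = 1.0487902
Real growth factor = 1.2398638 / 1.0487902 = 1.1821847
Total real return = 1.1821847 − 1 → 18.218%.

18.218%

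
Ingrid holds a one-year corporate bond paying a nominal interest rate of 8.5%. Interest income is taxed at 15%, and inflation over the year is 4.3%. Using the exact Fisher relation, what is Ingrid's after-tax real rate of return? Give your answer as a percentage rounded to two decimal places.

2.80%

After-tax nominal return = 8.5% × (1 − 0.15) = 7.2250%.
1 + r = 1.07225 / 1.04300 = 1.028044
After-tax real rate = 1.028044 − 1 → 2.80%.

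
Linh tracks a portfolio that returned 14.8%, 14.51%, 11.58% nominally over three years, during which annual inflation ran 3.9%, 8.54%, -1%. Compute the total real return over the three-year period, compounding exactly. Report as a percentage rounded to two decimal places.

Compound the nominal returns: 1.1480 × 1.1451 × 1.1158 = 1.466803.
Compound inflation: 1.0390 × 1.0854 × 0.9900 = 1.116453.
Deflate: 1.466803 / 1.116453 = 1.313806.
Total real return = 1.313806 − 1 → 31.38%.

31.38%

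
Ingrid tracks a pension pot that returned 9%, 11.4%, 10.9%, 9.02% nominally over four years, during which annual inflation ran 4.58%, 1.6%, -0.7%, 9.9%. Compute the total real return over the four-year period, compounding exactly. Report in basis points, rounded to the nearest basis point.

2661 basis points

Compound the nominal returns: 1.0900 × 1.1140 × 1.1090 × 1.0902 = 1.468079.
Compound inflation: 1.0458 × 1.0160 × 0.9930 × 1.0990 = 1.159549.
Deflate: 1.468079 / 1.159549 = 1.266077.
Total real return = 1.266077 − 1 → 2661 basis points.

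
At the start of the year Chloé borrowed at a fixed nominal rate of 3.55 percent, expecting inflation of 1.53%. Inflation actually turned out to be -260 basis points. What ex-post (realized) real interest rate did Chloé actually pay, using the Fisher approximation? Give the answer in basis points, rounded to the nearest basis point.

615 basis points

Ex-post: 3.55% − (-2.6%) = 6.150%
So the realized real rate is 615 basis points.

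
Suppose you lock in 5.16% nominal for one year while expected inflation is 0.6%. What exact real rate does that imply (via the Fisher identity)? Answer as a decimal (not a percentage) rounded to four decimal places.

0.0453

By the Fisher identity, 1 + r = (1 + i)/(1 + π).
1 + r = 1.05160 / 1.00600 = 1.045328
r = 1.045328 − 1 = 4.5328%, i.e. 0.0453.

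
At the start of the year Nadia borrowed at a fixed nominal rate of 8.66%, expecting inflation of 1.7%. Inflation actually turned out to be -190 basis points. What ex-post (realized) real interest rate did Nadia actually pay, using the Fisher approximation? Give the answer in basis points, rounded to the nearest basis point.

1056 basis points

Ex-post: 8.66% − (-1.9%) = 10.560%
So the realized real rate is 1056 basis points.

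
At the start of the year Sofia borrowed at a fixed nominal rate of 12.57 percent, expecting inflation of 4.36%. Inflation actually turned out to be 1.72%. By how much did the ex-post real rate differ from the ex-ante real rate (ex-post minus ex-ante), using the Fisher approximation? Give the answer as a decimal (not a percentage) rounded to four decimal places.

Ex-ante: 12.57% − 4.36% = 8.210%
Ex-post: 12.57% − 1.72% = 10.850%
Difference (ex-post − ex-ante) = 2.6400% → 0.0264.

0.0264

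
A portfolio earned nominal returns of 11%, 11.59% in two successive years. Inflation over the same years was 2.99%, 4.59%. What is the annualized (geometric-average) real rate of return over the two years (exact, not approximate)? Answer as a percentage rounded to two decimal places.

Compound the nominal returns: 1.1100 × 1.1159 = 1.23864900.
Compound inflation: 1.0299 × 1.0459 = 1.07717241.
Deflate: 1.23864900 / 1.07717241 = 1.14990784.
Annualized real rate = 1.14990784^(1/2) − 1 = 7.2338% → 7.23%.

7.23%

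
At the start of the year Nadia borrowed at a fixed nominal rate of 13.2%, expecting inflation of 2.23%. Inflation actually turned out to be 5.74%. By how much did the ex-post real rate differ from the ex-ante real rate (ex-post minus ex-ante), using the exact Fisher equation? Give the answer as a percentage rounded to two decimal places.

Ex-ante: (1 + 0.1320)/(1 + 0.0223) − 1 = 10.7307%
Ex-post: (1 + 0.1320)/(1 + 0.0574) − 1 = 7.0550%
Difference (ex-post − ex-ante) = -3.6757% → -3.68%.

-3.68%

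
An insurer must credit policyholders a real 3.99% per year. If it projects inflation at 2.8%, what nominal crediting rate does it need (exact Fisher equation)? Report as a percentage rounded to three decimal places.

6.902%

(1 + i) = (1 + r)(1 + π) = 1.03990 × 1.02800 = 1.0690172
i = 1.0690172 − 1, so the required nominal rate is 6.902%.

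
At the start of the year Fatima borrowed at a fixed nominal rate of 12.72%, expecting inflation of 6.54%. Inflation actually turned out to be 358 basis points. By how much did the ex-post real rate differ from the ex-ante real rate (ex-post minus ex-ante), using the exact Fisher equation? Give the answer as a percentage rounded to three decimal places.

Ex-ante: (1 + 0.1272)/(1 + 0.0654) − 1 = 5.80064%
Ex-post: (1 + 0.1272)/(1 + 0.0358) − 1 = 8.82410%
Difference (ex-post − ex-ante) = 3.02346% → 3.023%.

3.023%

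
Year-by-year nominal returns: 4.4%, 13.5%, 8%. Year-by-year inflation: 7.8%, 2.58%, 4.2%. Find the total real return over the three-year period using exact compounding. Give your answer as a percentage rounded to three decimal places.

11.063%

Nominal growth factor = 1.0440 × 1.1350 × 1.0800 = 1.279735
Price-level growth factor = 1.0780 × 1.0258 × 1.0420 = 1.152257
Real growth factor = 1.279735 / 1.152257 = 1.110634
Total real return = 1.110634 − 1 → 11.063%.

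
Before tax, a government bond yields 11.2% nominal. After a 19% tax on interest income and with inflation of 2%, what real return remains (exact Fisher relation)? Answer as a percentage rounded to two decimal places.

After-tax nominal return = 11.2% × (1 − 0.19) = 9.0720%.
1 + r = 1.09072 / 1.02000 = 1.069333
After-tax real rate = 1.069333 − 1 → 6.93%.

6.93%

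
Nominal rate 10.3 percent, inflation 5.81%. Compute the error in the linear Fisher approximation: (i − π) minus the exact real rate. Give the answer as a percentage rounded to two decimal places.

Approximate: r ≈ 10.300% − 5.810% = 4.4900%
Exact: (1 + 0.1030)/(1 + 0.0581) − 1 = 4.2435%
Error = 4.4900% − 4.2435% = 0.2465% → 0.25%.

0.25%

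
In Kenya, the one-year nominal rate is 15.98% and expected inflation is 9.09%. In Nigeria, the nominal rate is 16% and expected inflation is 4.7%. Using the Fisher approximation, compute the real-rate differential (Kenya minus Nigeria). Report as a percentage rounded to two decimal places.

-4.41%

Kenya: 15.98% − 9.09% = 6.890%
Nigeria: 16% − 4.7% = 11.300%
Differential = -4.410% → -4.41%.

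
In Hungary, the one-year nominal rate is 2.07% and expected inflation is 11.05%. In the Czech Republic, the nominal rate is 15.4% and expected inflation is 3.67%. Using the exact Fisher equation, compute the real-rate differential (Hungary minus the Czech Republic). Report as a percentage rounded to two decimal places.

-19.40%

Hungary: (1 + 0.0207)/(1 + 0.1105) − 1 = -8.0864%
The Czech Republic: (1 + 0.1540)/(1 + 0.0367) − 1 = 11.3147%
Differential = -8.0864% − 11.3147% = -19.4012% → -19.40%.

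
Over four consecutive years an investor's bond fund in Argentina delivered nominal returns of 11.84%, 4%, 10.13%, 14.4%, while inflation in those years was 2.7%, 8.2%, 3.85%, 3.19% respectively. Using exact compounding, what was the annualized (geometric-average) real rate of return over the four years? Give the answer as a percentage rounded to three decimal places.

Nominal growth factor = 1.1184 × 1.0400 × 1.1013 × 1.1440 = 1.46542016
Price-level growth factor = 1.0270 × 1.0820 × 1.0385 × 1.0319 = 1.19080820
Real growth factor = 1.46542016 / 1.19080820 = 1.23060973
Annualized real rate = 1.23060973^(1/4) − 1 = 5.3247% → 5.325%.

5.325%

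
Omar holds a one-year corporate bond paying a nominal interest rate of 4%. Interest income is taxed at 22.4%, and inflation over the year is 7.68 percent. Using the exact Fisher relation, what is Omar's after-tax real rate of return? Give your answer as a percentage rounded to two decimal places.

-4.25%

After-tax nominal return = 4% × (1 − 0.224) = 3.1040%.
1 + r = 1.03104 / 1.07680 = 0.957504
After-tax real rate = 0.957504 − 1 → -4.25%.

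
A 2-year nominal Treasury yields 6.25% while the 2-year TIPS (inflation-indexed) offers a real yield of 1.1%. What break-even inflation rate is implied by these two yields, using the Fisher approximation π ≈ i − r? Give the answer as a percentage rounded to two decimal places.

π ≈ i − r = 6.25% − 1.1% → 5.15%.

5.15%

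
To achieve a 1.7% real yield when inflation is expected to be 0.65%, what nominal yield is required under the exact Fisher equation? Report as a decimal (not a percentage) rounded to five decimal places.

(1 + i) = (1 + r)(1 + π) = 1.01700 × 1.00650 = 1.0236105
i = 1.0236105 − 1, so the required nominal rate is 0.02361.

0.02361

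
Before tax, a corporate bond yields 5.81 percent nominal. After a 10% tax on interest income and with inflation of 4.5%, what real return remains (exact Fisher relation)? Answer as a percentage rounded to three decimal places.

0.698%

After-tax nominal return = 5.81% × (1 − 0.1) = 5.2290%.
1 + r = 1.05229 / 1.04500 = 1.006976
After-tax real rate = 1.006976 − 1 → 0.698%.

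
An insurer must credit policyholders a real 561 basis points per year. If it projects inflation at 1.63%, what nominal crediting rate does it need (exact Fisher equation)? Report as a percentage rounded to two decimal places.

7.33%

(1 + i) = (1 + r)(1 + π) = 1.05610 × 1.01630 = 1.07331443
i = 1.07331443 − 1, so the required nominal rate is 7.33%.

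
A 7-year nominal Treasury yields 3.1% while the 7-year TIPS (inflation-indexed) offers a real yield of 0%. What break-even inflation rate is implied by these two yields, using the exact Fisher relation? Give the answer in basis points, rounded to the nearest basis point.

(1 + π) = (1 + i)/(1 + r) = 1.03100 / 1.00000 = 1.031000
Break-even inflation = 1.031000 − 1 → 310 basis points.

310 basis points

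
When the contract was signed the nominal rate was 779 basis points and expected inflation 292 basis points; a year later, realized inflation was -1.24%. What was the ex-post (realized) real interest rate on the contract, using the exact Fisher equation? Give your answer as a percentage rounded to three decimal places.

Ex-post: (1 + 0.0779)/(1 − 0.0124) − 1 = 9.1434%
So the realized real rate is 9.143%.

9.143%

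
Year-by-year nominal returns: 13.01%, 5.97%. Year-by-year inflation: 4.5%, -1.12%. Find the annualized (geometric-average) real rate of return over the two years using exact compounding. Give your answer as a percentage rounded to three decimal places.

Nominal growth factor = 1.1301 × 1.0597 = 1.19756697
Price-level growth factor = 1.0450 × 0.9888 = 1.03329600
Real growth factor = 1.19756697 / 1.03329600 = 1.15897765
Annualized real rate = 1.15897765^(1/2) − 1 = 7.6558% → 7.656%.

7.656%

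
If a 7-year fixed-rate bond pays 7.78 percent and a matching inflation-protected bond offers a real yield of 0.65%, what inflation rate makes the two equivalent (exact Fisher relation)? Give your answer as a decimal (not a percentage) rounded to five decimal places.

0.07084

(1 + π) = (1 + i)/(1 + r) = 1.07780 / 1.00650 = 1.070840
Break-even inflation = 1.070840 − 1 → 0.07084.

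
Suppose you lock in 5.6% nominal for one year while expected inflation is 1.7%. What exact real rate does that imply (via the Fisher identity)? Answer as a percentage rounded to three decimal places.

By the Fisher identity, 1 + r = (1 + i)/(1 + π).
1 + r = 1.05600 / 1.01700 = 1.038348
r = 1.038348 − 1 = 3.8348%, i.e. 3.835%.

3.835%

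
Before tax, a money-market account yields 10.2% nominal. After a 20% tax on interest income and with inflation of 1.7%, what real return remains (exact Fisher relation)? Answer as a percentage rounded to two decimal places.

After-tax nominal return = 10.2% × (1 − 0.2) = 8.1600%.
1 + r = 1.08160 / 1.01700 = 1.063520
After-tax real rate = 1.063520 − 1 → 6.35%.

6.35%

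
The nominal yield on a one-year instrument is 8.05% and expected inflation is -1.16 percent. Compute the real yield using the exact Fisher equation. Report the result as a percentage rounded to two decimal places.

9.32%

1 + r = 1.08050 / 0.98840 = 1.093181
r = 1.093181 − 1 = 9.3181%, i.e. 9.32%.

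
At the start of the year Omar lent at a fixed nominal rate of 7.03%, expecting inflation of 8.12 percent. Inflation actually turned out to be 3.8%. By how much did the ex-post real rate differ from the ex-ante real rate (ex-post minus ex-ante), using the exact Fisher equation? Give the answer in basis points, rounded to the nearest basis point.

Ex-ante: (1 + 0.0703)/(1 + 0.0812) − 1 = -1.0081%
Ex-post: (1 + 0.0703)/(1 + 0.0380) − 1 = 3.1118%
Difference (ex-post − ex-ante) = 4.1199% → 412 basis points.

412 basis points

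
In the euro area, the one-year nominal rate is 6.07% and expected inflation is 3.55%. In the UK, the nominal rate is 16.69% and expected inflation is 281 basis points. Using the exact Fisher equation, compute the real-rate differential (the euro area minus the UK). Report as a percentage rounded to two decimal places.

The euro area: (1 + 0.0607)/(1 + 0.0355) − 1 = 2.4336%
The UK: (1 + 0.1669)/(1 + 0.0281) − 1 = 13.5006%
Differential = 2.4336% − 13.5006% = -11.0670% → -11.07%.

-11.07%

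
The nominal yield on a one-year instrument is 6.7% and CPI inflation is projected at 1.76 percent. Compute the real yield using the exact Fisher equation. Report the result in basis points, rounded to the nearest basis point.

1 + r = 1.06700 / 1.01760 = 1.048546
r = 1.048546 − 1 = 4.8546%, i.e. 485 basis points.

485 basis points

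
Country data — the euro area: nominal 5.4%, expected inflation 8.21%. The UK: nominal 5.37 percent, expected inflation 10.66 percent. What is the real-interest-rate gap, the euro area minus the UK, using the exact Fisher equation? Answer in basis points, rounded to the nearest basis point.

The euro area: (1 + 0.0540)/(1 + 0.0821) − 1 = -2.5968%
The UK: (1 + 0.0537)/(1 + 0.1066) − 1 = -4.7804%
Differential = -2.5968% − (-4.7804%) = 2.1836% → 218 basis points.

218 basis points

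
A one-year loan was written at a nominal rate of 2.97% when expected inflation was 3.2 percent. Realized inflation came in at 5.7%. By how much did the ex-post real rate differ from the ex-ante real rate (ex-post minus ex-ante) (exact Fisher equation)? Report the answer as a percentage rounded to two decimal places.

Ex-ante: (1 + 0.0297)/(1 + 0.0320) − 1 = -0.2229%
Ex-post: (1 + 0.0297)/(1 + 0.0570) − 1 = -2.5828%
Difference (ex-post − ex-ante) = -2.3599% → -2.36%.

-2.36%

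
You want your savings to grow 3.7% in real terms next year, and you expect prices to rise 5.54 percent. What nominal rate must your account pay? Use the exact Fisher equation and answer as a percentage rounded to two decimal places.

(1 + i) = (1 + r)(1 + π) = 1.03700 × 1.05540 = 1.0944498
i = 1.0944498 − 1, so the required nominal rate is 9.44%.

9.44%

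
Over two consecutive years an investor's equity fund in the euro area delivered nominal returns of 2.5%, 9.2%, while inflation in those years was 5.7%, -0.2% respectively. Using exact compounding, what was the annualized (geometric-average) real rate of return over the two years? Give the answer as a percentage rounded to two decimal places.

Nominal growth factor = 1.0250 × 1.0920 = 1.11930000
Price-level growth factor = 1.0570 × 0.9980 = 1.05488600
Real growth factor = 1.11930000 / 1.05488600 = 1.06106252
Annualized real rate = 1.06106252^(1/2) − 1 = 3.0079% → 3.01%.

3.01%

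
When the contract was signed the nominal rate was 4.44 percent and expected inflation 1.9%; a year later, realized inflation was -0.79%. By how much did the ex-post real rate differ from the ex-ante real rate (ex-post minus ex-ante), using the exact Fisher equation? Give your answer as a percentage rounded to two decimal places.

2.78%

Ex-ante: (1 + 0.0444)/(1 + 0.0190) − 1 = 2.4926%
Ex-post: (1 + 0.0444)/(1 − 0.0079) − 1 = 5.2716%
Difference (ex-post − ex-ante) = 2.7790% → 2.78%.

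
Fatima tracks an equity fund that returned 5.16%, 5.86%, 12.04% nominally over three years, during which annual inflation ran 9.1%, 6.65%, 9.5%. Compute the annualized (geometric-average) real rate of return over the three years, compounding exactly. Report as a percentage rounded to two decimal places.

-0.71%

Nominal growth factor = 1.0516 × 1.0586 × 1.1204 = 1.24725590
Price-level growth factor = 1.0910 × 1.0665 × 1.0950 = 1.27408889
Real growth factor = 1.24725590 / 1.27408889 = 0.97893947
Annualized real rate = 0.97893947^(1/3) − 1 = -0.7070% → -0.71%.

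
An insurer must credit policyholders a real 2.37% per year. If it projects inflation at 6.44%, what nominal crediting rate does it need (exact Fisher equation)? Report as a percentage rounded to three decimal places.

8.963%

(1 + i) = (1 + r)(1 + π) = 1.02370 × 1.06440 = 1.08962628
i = 1.08962628 − 1, so the required nominal rate is 8.963%.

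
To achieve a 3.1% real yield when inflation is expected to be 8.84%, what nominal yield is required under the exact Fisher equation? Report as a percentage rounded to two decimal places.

12.21%

(1 + i) = (1 + r)(1 + π) = 1.03100 × 1.08840 = 1.1221404
i = 1.1221404 − 1, so the required nominal rate is 12.21%.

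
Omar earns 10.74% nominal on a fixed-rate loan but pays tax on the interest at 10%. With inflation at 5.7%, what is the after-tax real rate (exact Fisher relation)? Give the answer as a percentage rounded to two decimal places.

3.75%

After-tax nominal return = 10.74% × (1 − 0.1) = 9.6660%.
1 + r = 1.09666 / 1.05700 = 1.037521
After-tax real rate = 1.037521 − 1 → 3.75%.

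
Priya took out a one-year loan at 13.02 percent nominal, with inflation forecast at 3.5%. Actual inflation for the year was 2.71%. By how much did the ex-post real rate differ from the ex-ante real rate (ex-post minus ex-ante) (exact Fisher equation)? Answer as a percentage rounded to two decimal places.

0.84%

Ex-ante: (1 + 0.1302)/(1 + 0.0350) − 1 = 9.1981%
Ex-post: (1 + 0.1302)/(1 + 0.0271) − 1 = 10.0380%
Difference (ex-post − ex-ante) = 0.8399% → 0.84%.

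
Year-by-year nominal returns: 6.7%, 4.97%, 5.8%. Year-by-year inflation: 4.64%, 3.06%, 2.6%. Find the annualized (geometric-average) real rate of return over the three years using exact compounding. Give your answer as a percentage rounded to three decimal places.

Nominal growth factor = 1.0670 × 1.0497 × 1.0580 = 1.18499163
Price-level growth factor = 1.0464 × 1.0306 × 1.0260 = 1.10645876
Real growth factor = 1.18499163 / 1.10645876 = 1.07097678
Annualized real rate = 1.07097678^(1/3) − 1 = 2.3120% → 2.312%.

2.312%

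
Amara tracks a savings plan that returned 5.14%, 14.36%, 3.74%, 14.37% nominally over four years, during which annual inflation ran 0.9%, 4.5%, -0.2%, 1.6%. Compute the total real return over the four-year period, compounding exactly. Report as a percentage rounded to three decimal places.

33.435%

Compound the nominal returns: 1.0514 × 1.1436 × 1.0374 × 1.1437 = 1.426594.
Compound inflation: 1.0090 × 1.0450 × 0.9980 × 1.0160 = 1.069133.
Deflate: 1.426594 / 1.069133 = 1.334347.
Total real return = 1.334347 − 1 → 33.435%.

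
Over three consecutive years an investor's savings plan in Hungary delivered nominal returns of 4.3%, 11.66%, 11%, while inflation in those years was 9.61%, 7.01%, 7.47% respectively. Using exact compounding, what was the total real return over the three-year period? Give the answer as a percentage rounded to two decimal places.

2.55%

Nominal growth factor = 1.0430 × 1.1166 × 1.1100 = 1.292721
Price-level growth factor = 1.0961 × 1.0701 × 1.0747 = 1.260555
Real growth factor = 1.292721 / 1.260555 = 1.025518
Total real return = 1.025518 − 1 → 2.55%.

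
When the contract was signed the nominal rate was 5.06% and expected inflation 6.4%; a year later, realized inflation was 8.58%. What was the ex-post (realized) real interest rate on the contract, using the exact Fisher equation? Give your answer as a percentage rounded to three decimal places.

Ex-post: (1 + 0.0506)/(1 + 0.0858) − 1 = -3.2418%
So the realized real rate is -3.242%.

-3.242%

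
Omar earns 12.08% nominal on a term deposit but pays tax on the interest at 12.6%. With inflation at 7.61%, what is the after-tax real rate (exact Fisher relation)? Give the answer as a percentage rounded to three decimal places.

After-tax nominal return = 12.08% × (1 − 0.126) = 10.55792%.
1 + r = 1.1055792 / 1.07610 = 1.027394
After-tax real rate = 1.027394 − 1 → 2.739%.

2.739%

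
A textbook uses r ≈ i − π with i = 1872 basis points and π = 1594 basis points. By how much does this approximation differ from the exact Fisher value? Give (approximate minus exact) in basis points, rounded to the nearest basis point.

38 basis points

Approximate: r ≈ 18.720% − 15.940% = 2.7800%
Exact: (1 + 0.1872)/(1 + 0.1594) − 1 = 2.3978%
Error = 2.7800% − 2.3978% = 0.3822% → 38 basis points.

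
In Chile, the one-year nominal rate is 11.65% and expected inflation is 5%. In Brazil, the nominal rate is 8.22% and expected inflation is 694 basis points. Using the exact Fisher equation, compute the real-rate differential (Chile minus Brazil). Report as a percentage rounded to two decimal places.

Chile: (1 + 0.1165)/(1 + 0.0500) − 1 = 6.3333%
Brazil: (1 + 0.0822)/(1 + 0.0694) − 1 = 1.1969%
Differential = 6.3333% − 1.1969% = 5.1364% → 5.14%.

5.14%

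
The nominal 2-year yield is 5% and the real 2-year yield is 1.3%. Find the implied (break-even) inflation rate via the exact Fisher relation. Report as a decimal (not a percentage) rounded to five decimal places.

(1 + π) = (1 + i)/(1 + r) = 1.05000 / 1.01300 = 1.0365252
Break-even inflation = 1.0365252 − 1 → 0.03653.

0.03653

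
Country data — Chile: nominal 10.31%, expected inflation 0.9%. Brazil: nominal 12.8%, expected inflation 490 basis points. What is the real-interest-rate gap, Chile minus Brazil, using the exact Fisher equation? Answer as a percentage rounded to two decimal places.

Chile: (1 + 0.1031)/(1 + 0.0090) − 1 = 9.3261%
Brazil: (1 + 0.1280)/(1 + 0.0490) − 1 = 7.5310%
Differential = 9.3261% − 7.5310% = 1.7951% → 1.80%.

1.80%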